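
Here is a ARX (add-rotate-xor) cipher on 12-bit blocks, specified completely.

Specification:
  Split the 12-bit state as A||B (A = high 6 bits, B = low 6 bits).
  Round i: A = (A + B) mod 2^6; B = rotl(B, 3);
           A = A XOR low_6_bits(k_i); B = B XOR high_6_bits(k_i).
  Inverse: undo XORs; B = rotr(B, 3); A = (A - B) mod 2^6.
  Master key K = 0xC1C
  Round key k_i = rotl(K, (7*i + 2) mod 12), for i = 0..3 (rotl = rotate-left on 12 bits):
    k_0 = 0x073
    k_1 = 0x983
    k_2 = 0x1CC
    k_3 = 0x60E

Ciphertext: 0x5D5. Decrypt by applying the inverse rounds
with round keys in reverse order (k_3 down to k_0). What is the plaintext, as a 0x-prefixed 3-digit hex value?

s_0 = ciphertext = 0x5D5
s_1 = InvRound(s_0, k_3) = 0xC29
s_2 = InvRound(s_1, k_2) = 0x1F5
s_3 = InvRound(s_2, k_1) = 0xA9A
s_4 = InvRound(s_3, k_0) = 0xF9B

0xF9B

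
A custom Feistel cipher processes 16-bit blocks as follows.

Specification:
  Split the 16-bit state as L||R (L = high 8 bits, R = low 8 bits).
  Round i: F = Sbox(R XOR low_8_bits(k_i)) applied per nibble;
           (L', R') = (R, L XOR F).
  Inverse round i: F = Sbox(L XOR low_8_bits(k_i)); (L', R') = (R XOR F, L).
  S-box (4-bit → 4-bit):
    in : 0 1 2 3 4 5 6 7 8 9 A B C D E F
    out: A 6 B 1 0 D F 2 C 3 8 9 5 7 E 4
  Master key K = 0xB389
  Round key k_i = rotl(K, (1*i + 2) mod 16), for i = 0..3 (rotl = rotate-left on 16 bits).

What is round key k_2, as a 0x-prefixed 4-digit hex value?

K = 0xB389
k_0 = rotl(K, (1*0+2) mod 16) = rotl(K, 2) = 0xCE26
k_1 = rotl(K, (1*1+2) mod 16) = rotl(K, 3) = 0x9C4D
k_2 = rotl(K, (1*2+2) mod 16) = rotl(K, 4) = 0x389B

0x389B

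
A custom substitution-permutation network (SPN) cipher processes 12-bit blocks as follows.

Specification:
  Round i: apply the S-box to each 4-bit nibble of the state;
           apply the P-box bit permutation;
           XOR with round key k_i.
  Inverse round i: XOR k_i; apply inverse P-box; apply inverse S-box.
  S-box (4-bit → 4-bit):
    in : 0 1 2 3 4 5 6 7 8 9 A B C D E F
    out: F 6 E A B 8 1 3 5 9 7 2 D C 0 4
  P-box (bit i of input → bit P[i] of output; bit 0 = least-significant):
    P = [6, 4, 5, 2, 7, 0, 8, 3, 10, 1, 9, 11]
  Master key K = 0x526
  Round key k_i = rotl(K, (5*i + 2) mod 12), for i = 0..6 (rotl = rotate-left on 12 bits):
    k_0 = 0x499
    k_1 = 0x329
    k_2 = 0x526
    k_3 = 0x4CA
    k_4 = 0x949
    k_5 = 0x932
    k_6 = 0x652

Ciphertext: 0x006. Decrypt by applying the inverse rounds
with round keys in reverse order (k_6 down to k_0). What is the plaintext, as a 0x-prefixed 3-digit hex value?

0x8B2

s_0 = ciphertext = 0x006
s_1 = InvRound(s_0, k_6) = 0x8E4
s_2 = InvRound(s_1, k_5) = 0xB84
s_3 = InvRound(s_2, k_4) = 0xF49
s_4 = InvRound(s_3, k_3) = 0x2AE
s_5 = InvRound(s_4, k_2) = 0x8CE
s_6 = InvRound(s_5, k_1) = 0x2AC
s_7 = InvRound(s_6, k_0) = 0x8B2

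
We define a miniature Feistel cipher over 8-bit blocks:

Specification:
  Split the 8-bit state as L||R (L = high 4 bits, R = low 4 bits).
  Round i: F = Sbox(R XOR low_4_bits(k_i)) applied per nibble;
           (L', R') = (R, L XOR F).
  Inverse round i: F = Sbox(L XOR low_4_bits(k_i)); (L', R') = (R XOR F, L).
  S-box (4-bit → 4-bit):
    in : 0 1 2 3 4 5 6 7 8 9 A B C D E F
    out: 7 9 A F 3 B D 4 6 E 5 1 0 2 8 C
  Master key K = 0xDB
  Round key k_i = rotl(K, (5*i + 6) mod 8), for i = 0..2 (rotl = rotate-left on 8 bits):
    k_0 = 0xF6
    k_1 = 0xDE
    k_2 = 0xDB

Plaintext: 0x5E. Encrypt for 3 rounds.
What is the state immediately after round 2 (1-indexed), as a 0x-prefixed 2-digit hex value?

s_0 = plaintext = 0x5E
s_1 = Round(s_0, k_0) = 0xE3
s_2 = Round(s_1, k_1) = 0x3C
s_3 = Round(s_2, k_2) = 0xC7

0x3C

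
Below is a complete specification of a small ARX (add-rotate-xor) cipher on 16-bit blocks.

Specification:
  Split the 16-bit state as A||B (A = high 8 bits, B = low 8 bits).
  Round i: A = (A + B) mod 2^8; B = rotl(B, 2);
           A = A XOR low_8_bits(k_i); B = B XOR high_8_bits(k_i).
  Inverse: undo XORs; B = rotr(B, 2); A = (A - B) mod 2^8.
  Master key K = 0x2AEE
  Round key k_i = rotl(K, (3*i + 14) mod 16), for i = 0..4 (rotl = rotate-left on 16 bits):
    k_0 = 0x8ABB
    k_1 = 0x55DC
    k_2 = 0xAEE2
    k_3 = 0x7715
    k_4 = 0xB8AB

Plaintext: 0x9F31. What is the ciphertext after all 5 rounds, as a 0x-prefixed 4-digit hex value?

0xF994

s_0 = plaintext = 0x9F31
s_1 = Round(s_0, k_0) = 0x6B4E
s_2 = Round(s_1, k_1) = 0x656C
s_3 = Round(s_2, k_2) = 0x331F
s_4 = Round(s_3, k_3) = 0x470B
s_5 = Round(s_4, k_4) = 0xF994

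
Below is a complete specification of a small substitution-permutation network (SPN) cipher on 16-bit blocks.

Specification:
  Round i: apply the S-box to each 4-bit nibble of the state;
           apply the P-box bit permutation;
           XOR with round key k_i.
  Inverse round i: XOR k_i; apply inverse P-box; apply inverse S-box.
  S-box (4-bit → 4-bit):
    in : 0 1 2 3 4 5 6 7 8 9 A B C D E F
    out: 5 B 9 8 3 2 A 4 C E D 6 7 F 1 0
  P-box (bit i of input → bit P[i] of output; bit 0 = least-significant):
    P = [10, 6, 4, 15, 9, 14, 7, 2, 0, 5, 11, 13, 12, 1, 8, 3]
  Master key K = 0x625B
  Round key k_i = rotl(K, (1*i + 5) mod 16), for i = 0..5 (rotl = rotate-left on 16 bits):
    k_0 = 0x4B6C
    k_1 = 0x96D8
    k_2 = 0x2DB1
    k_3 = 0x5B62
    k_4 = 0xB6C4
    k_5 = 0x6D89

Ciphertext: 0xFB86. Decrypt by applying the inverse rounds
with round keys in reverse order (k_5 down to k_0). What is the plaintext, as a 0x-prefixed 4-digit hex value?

s_0 = ciphertext = 0xFB86
s_1 = InvRound(s_0, k_5) = 0x1E22
s_2 = InvRound(s_1, k_4) = 0x5986
s_3 = InvRound(s_2, k_3) = 0xF5A5
s_4 = InvRound(s_3, k_2) = 0xE768
s_5 = InvRound(s_4, k_1) = 0x06B7
s_6 = InvRound(s_5, k_0) = 0x90BC

0x90BC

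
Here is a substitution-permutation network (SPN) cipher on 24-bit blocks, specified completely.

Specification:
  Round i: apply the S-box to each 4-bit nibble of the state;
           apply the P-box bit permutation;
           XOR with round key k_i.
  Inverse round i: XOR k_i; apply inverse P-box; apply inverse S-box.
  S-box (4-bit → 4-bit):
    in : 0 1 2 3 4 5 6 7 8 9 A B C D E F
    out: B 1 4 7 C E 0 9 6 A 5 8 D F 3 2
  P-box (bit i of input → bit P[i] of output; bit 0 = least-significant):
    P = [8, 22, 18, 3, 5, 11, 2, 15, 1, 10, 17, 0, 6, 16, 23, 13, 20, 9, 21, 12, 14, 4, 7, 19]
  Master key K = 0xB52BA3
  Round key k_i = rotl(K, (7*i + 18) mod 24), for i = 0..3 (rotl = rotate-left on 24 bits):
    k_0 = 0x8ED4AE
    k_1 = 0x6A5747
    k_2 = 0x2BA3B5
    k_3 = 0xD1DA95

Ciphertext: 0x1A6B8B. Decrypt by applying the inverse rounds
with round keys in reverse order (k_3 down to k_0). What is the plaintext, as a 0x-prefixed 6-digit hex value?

0x590EC1

s_0 = ciphertext = 0x1A6B8B
s_1 = InvRound(s_0, k_3) = 0x9B5A40
s_2 = InvRound(s_1, k_2) = 0x3CCBD1
s_3 = InvRound(s_2, k_1) = 0x876358
s_4 = InvRound(s_3, k_0) = 0x590EC1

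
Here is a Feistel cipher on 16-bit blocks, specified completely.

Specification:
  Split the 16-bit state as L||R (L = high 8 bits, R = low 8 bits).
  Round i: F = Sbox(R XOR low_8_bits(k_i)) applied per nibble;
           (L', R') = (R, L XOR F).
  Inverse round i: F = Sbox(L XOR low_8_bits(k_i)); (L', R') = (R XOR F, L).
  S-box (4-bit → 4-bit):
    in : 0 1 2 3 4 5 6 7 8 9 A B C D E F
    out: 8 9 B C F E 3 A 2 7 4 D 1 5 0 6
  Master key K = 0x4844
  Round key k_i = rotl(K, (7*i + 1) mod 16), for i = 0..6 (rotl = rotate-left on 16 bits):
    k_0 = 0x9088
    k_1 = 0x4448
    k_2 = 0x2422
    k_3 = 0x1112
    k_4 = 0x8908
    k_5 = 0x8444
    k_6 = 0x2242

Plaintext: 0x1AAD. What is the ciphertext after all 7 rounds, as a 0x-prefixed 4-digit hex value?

s_0 = plaintext = 0x1AAD
s_1 = Round(s_0, k_0) = 0xADA4
s_2 = Round(s_1, k_1) = 0xA4AC
s_3 = Round(s_2, k_2) = 0xAC84
s_4 = Round(s_3, k_3) = 0x84DF
s_5 = Round(s_4, k_4) = 0xDFDE
s_6 = Round(s_5, k_5) = 0xDEAB
s_7 = Round(s_6, k_6) = 0xABD9

0xABD9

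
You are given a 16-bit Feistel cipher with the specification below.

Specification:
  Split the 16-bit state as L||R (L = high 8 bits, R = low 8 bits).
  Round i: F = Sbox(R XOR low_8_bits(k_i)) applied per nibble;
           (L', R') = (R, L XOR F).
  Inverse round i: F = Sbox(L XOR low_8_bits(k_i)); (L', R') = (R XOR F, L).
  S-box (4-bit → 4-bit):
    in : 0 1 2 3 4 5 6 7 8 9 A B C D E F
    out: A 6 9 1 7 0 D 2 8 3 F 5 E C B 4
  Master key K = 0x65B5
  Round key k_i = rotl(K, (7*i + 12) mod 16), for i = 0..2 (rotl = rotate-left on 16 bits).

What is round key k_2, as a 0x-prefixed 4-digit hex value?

K = 0x65B5
k_0 = rotl(K, (7*0+12) mod 16) = rotl(K, 12) = 0x565B
k_1 = rotl(K, (7*1+12) mod 16) = rotl(K, 3) = 0x2DAB
k_2 = rotl(K, (7*2+12) mod 16) = rotl(K, 10) = 0xD596

0xD596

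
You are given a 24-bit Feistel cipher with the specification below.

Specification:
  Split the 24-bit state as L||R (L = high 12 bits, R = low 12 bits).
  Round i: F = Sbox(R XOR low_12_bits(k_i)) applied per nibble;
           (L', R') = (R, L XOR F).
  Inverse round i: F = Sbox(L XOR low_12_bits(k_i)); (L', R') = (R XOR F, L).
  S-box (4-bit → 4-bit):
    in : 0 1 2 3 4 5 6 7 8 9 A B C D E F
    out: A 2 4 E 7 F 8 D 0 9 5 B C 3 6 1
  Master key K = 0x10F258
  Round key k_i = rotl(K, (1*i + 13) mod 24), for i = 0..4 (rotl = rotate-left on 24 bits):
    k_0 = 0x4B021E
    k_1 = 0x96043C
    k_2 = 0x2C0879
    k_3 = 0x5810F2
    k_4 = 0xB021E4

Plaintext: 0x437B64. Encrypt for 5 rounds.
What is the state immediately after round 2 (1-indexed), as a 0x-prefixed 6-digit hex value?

s_0 = plaintext = 0x437B64
s_1 = Round(s_0, k_0) = 0xB64DE2
s_2 = Round(s_1, k_1) = 0xDE2252
s_3 = Round(s_2, k_2) = 0x2528A9
s_4 = Round(s_3, k_3) = 0x8A92A9
s_5 = Round(s_4, k_4) = 0x2A96DA

0xDE2252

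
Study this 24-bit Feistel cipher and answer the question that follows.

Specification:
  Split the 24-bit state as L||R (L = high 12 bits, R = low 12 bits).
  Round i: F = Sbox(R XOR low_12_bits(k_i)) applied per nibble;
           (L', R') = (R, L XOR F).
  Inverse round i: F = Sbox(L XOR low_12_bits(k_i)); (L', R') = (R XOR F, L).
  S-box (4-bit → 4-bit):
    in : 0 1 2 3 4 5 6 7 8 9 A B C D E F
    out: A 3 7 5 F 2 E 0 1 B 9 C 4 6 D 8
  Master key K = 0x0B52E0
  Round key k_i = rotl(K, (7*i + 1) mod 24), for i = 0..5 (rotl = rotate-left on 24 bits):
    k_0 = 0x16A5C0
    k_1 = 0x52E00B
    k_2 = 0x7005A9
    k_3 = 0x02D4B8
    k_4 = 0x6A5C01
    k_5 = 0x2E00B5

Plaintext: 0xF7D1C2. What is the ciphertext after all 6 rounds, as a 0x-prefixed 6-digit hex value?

s_0 = plaintext = 0xF7D1C2
s_1 = Round(s_0, k_0) = 0x1C20DA
s_2 = Round(s_1, k_1) = 0x0DABA1
s_3 = Round(s_2, k_2) = 0xBA1D7B
s_4 = Round(s_3, k_3) = 0xD7B0E4
s_5 = Round(s_4, k_4) = 0x0E49A9
s_6 = Round(s_5, k_5) = 0x9A9BD0

0x9A9BD0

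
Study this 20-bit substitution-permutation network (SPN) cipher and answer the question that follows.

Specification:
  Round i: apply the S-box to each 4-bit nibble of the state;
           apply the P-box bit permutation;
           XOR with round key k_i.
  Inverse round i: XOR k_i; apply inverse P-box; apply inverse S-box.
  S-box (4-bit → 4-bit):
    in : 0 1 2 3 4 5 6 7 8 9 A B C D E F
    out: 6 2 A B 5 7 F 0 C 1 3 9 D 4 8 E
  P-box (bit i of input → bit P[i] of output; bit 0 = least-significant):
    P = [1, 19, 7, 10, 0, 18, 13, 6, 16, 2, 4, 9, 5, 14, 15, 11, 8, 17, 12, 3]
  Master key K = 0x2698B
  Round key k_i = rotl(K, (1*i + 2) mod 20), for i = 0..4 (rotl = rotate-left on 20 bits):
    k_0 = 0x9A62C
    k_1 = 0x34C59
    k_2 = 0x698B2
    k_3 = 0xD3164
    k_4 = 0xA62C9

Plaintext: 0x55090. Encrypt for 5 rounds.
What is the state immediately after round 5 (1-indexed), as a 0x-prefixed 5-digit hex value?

0xEF5FD

s_0 = plaintext = 0x55090
s_1 = Round(s_0, k_0) = 0x37799
s_2 = Round(s_1, k_1) = 0x14D52
s_3 = Round(s_2, k_2) = 0x83C83
s_4 = Round(s_3, k_3) = 0x44F1E
s_5 = Round(s_4, k_4) = 0xEF5FD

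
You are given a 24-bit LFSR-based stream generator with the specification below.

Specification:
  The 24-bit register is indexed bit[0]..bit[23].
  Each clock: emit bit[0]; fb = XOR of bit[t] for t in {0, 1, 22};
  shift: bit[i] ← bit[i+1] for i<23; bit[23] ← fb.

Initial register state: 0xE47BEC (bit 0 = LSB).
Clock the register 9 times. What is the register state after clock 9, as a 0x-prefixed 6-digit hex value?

0x56F23D

reg_0 = 0xE47BEC
clock 1: out=0, reg = 0xF23DF6
clock 2: out=0, reg = 0x791EFB
clock 3: out=1, reg = 0xBC8F7D
clock 4: out=1, reg = 0xDE47BE
clock 5: out=0, reg = 0x6F23DF
clock 6: out=1, reg = 0xB791EF
clock 7: out=1, reg = 0x5BC8F7
clock 8: out=1, reg = 0xADE47B
clock 9: out=1, reg = 0x56F23D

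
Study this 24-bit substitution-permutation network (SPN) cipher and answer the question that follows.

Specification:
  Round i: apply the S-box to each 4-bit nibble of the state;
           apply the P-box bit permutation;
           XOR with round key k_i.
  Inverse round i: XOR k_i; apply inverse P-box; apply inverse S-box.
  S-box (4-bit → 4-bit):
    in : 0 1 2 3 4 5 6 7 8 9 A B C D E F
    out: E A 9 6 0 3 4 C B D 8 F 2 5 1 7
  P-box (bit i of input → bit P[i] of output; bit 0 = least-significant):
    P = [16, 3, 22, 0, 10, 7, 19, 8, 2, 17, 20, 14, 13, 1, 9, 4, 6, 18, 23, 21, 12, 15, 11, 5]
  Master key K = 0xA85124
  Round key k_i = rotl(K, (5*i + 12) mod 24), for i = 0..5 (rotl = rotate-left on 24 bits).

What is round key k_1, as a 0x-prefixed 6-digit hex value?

K = 0xA85124
k_0 = rotl(K, (5*0+12) mod 24) = rotl(K, 12) = 0x124A85
k_1 = rotl(K, (5*1+12) mod 24) = rotl(K, 17) = 0x4950A2

0x4950A2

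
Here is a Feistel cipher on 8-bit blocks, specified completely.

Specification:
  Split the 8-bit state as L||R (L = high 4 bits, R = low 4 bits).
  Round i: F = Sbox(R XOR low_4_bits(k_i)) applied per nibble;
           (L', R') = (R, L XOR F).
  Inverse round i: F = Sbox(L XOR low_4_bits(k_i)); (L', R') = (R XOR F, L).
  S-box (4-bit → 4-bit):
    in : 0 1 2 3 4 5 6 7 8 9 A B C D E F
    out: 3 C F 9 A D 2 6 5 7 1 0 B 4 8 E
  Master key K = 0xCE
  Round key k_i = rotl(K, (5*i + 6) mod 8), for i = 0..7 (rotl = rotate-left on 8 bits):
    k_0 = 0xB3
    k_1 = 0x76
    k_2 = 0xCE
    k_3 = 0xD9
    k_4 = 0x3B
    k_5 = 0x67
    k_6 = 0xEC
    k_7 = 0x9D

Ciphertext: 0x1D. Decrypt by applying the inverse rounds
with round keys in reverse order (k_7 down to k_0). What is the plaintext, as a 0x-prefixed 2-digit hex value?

s_0 = ciphertext = 0x1D
s_1 = InvRound(s_0, k_7) = 0x61
s_2 = InvRound(s_1, k_6) = 0x06
s_3 = InvRound(s_2, k_5) = 0x00
s_4 = InvRound(s_3, k_4) = 0x00
s_5 = InvRound(s_4, k_3) = 0x70
s_6 = InvRound(s_5, k_2) = 0x77
s_7 = InvRound(s_6, k_1) = 0xB7
s_8 = InvRound(s_7, k_0) = 0x2B

0x2B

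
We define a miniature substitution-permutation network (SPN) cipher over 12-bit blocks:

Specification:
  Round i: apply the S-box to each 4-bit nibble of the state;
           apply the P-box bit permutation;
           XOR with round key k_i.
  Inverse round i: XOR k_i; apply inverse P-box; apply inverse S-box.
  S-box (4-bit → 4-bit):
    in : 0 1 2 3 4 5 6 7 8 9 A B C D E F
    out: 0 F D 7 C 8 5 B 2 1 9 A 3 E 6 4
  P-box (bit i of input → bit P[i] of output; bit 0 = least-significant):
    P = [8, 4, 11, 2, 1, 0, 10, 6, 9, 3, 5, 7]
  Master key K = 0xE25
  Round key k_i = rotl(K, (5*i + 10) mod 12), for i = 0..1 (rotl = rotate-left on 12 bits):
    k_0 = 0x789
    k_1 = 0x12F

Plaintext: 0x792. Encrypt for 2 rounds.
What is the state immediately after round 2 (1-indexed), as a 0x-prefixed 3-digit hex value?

0x233

s_0 = plaintext = 0x792
s_1 = Round(s_0, k_0) = 0xC07
s_2 = Round(s_1, k_1) = 0x233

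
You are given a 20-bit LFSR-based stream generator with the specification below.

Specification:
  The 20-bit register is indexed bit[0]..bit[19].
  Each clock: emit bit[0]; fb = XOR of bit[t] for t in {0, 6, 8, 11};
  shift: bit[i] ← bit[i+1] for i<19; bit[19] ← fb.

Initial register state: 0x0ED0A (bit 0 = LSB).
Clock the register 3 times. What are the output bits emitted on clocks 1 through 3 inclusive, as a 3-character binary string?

reg_0 = 0x0ED0A
clock 1: out=0, reg = 0x07685
clock 2: out=1, reg = 0x83B42
clock 3: out=0, reg = 0xC1DA1

010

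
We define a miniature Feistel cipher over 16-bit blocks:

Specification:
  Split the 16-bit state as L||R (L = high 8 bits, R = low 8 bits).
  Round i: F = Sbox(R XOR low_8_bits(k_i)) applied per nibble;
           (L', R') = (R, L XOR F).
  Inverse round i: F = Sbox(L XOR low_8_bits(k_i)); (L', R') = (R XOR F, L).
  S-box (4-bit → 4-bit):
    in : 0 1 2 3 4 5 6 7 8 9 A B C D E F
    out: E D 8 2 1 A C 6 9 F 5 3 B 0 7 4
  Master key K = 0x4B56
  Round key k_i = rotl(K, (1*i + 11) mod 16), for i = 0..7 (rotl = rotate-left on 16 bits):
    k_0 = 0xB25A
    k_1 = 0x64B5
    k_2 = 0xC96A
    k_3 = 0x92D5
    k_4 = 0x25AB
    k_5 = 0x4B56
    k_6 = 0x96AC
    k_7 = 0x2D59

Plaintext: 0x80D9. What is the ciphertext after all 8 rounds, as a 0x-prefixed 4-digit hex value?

0x7F47

s_0 = plaintext = 0x80D9
s_1 = Round(s_0, k_0) = 0xD912
s_2 = Round(s_1, k_1) = 0x128F
s_3 = Round(s_2, k_2) = 0x8F68
s_4 = Round(s_3, k_3) = 0x68BF
s_5 = Round(s_4, k_4) = 0xBFB9
s_6 = Round(s_5, k_5) = 0xB9CB
s_7 = Round(s_6, k_6) = 0xCB7F
s_8 = Round(s_7, k_7) = 0x7F47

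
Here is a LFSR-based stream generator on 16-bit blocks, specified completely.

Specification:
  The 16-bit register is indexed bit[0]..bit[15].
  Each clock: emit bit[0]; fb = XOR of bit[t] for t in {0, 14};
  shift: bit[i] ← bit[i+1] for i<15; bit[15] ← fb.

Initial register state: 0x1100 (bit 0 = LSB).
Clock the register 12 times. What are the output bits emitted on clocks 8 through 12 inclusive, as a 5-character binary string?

01000

reg_0 = 0x1100
clock 1: out=0, reg = 0x0880
clock 2: out=0, reg = 0x0440
clock 3: out=0, reg = 0x0220
clock 4: out=0, reg = 0x0110
clock 5: out=0, reg = 0x0088
clock 6: out=0, reg = 0x0044
clock 7: out=0, reg = 0x0022
clock 8: out=0, reg = 0x0011
clock 9: out=1, reg = 0x8008
clock 10: out=0, reg = 0x4004
clock 11: out=0, reg = 0xA002
clock 12: out=0, reg = 0x5001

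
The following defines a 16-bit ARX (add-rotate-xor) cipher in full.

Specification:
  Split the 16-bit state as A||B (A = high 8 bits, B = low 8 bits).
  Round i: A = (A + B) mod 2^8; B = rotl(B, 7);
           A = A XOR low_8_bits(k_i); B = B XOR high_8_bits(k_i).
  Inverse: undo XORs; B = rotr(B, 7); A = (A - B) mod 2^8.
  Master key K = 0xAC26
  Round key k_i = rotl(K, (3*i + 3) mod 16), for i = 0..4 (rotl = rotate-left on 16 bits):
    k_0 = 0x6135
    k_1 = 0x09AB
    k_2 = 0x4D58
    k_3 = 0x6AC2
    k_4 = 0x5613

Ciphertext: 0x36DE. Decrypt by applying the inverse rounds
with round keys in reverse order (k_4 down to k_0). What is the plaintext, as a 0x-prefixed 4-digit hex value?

s_0 = ciphertext = 0x36DE
s_1 = InvRound(s_0, k_4) = 0x1411
s_2 = InvRound(s_1, k_3) = 0xE0F6
s_3 = InvRound(s_2, k_2) = 0x4177
s_4 = InvRound(s_3, k_1) = 0xEEFC
s_5 = InvRound(s_4, k_0) = 0xA03B

0xA03B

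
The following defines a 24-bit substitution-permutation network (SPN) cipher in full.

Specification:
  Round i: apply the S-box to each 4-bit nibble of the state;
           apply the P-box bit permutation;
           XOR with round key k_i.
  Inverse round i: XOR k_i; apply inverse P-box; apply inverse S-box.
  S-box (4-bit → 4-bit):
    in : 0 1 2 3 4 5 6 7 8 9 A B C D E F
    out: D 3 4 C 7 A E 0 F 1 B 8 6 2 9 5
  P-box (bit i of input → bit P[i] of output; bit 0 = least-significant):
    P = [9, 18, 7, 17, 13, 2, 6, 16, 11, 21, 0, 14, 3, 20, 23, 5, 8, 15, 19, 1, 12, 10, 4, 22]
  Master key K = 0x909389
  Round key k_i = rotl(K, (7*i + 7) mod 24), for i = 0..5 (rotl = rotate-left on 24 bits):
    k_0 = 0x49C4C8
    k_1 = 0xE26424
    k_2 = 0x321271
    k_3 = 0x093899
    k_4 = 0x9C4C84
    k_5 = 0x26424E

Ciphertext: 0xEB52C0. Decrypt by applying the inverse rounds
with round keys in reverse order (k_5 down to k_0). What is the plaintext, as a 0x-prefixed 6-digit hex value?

0xEF5B5B

s_0 = ciphertext = 0xEB52C0
s_1 = InvRound(s_0, k_5) = 0xE3F75C
s_2 = InvRound(s_1, k_4) = 0x041108
s_3 = InvRound(s_2, k_3) = 0x2F7FEC
s_4 = InvRound(s_3, k_2) = 0xCF10AC
s_5 = InvRound(s_4, k_1) = 0x1295EC
s_6 = InvRound(s_5, k_0) = 0xEF5B5B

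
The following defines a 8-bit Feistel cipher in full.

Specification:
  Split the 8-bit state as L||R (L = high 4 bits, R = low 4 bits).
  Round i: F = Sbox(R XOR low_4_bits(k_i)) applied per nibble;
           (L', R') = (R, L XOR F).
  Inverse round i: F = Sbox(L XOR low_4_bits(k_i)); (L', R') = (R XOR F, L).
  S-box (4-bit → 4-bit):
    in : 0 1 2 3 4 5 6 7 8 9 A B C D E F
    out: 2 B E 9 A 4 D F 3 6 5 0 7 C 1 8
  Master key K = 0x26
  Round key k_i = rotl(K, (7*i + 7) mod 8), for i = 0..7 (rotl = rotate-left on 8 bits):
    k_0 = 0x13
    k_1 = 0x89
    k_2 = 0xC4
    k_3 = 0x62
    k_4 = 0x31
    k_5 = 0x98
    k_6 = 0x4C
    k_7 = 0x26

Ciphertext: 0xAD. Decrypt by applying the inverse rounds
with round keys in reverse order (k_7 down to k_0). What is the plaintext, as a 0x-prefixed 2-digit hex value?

0xE2

s_0 = ciphertext = 0xAD
s_1 = InvRound(s_0, k_7) = 0xAA
s_2 = InvRound(s_1, k_6) = 0x7A
s_3 = InvRound(s_2, k_5) = 0x27
s_4 = InvRound(s_3, k_4) = 0xE2
s_5 = InvRound(s_4, k_3) = 0x5E
s_6 = InvRound(s_5, k_2) = 0x55
s_7 = InvRound(s_6, k_1) = 0x25
s_8 = InvRound(s_7, k_0) = 0xE2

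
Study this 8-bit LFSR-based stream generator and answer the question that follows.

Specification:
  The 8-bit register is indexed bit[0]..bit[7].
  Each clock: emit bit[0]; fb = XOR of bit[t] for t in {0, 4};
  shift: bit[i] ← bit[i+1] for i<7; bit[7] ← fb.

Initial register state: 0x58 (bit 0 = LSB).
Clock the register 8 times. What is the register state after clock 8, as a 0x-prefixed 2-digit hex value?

reg_0 = 0x58
clock 1: out=0, reg = 0xAC
clock 2: out=0, reg = 0x56
clock 3: out=0, reg = 0xAB
clock 4: out=1, reg = 0xD5
clock 5: out=1, reg = 0x6A
clock 6: out=0, reg = 0x35
clock 7: out=1, reg = 0x1A
clock 8: out=0, reg = 0x8D

0x8D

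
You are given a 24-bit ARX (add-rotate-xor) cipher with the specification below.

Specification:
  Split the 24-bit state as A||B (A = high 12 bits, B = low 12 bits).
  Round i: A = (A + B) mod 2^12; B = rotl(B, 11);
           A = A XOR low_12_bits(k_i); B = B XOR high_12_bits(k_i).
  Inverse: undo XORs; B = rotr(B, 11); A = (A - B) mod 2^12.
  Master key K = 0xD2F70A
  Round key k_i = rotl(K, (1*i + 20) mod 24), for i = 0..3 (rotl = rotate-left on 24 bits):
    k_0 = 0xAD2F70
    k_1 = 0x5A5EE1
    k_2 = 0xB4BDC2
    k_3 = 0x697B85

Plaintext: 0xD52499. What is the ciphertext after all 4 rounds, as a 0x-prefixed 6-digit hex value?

0x83B248

s_0 = plaintext = 0xD52499
s_1 = Round(s_0, k_0) = 0xE9B09E
s_2 = Round(s_1, k_1) = 0x1D85EA
s_3 = Round(s_2, k_2) = 0xA009BE
s_4 = Round(s_3, k_3) = 0x83B248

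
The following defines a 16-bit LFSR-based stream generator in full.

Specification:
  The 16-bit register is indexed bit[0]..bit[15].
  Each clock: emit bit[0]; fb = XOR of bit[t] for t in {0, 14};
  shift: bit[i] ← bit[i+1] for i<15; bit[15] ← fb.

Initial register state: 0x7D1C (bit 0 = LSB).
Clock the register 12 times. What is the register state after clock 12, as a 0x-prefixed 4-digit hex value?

0x6F97

reg_0 = 0x7D1C
clock 1: out=0, reg = 0xBE8E
clock 2: out=0, reg = 0x5F47
clock 3: out=1, reg = 0x2FA3
clock 4: out=1, reg = 0x97D1
clock 5: out=1, reg = 0xCBE8
clock 6: out=0, reg = 0xE5F4
clock 7: out=0, reg = 0xF2FA
clock 8: out=0, reg = 0xF97D
clock 9: out=1, reg = 0x7CBE
clock 10: out=0, reg = 0xBE5F
clock 11: out=1, reg = 0xDF2F
clock 12: out=1, reg = 0x6F97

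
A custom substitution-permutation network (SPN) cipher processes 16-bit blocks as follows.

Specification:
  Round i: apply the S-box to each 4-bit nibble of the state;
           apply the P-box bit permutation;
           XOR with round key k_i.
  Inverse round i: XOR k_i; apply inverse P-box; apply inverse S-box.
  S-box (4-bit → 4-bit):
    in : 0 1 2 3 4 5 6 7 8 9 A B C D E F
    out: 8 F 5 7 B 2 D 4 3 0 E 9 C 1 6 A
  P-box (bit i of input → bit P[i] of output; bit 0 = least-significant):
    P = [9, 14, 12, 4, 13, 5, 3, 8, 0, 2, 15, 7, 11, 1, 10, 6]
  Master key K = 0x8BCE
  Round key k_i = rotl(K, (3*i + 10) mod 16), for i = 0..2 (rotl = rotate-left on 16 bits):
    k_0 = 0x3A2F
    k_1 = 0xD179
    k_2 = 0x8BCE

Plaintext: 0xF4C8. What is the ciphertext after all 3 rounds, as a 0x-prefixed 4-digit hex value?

s_0 = plaintext = 0xF4C8
s_1 = Round(s_0, k_0) = 0x79E0
s_2 = Round(s_1, k_1) = 0xD541
s_3 = Round(s_2, k_2) = 0xF0FA

0xF0FA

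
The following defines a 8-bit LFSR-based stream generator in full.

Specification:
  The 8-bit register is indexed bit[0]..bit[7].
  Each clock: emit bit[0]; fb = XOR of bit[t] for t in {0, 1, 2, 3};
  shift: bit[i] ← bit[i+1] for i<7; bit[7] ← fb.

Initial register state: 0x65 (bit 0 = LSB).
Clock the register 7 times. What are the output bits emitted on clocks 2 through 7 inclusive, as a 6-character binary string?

reg_0 = 0x65
clock 1: out=1, reg = 0x32
clock 2: out=0, reg = 0x99
clock 3: out=1, reg = 0x4C
clock 4: out=0, reg = 0x26
clock 5: out=0, reg = 0x13
clock 6: out=1, reg = 0x09
clock 7: out=1, reg = 0x04

010011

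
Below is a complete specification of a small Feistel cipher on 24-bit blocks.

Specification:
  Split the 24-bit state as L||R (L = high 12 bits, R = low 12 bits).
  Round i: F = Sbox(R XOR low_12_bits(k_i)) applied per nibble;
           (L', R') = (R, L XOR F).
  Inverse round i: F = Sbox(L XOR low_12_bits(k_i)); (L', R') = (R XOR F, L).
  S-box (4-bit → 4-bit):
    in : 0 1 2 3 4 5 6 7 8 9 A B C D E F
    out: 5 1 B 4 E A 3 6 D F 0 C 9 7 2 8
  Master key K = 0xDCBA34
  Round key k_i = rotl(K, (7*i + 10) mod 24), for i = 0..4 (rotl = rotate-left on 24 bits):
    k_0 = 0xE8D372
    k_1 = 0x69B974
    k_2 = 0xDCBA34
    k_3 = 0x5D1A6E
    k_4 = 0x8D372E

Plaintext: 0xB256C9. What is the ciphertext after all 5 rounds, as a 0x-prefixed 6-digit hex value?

0xB4898A

s_0 = plaintext = 0xB256C9
s_1 = Round(s_0, k_0) = 0x6C91E9
s_2 = Round(s_1, k_1) = 0x1E9B3E
s_3 = Round(s_2, k_2) = 0xB3E0B9
s_4 = Round(s_3, k_3) = 0x0B9B48
s_5 = Round(s_4, k_4) = 0xB4898A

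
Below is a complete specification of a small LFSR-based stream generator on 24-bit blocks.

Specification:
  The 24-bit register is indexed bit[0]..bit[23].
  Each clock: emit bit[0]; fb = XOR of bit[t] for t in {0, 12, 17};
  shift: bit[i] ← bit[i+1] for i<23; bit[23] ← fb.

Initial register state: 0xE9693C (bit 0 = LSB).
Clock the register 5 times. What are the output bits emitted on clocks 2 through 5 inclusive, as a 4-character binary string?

reg_0 = 0xE9693C
clock 1: out=0, reg = 0x74B49E
clock 2: out=0, reg = 0xBA5A4F
clock 3: out=1, reg = 0xDD2D27
clock 4: out=1, reg = 0xEE9693
clock 5: out=1, reg = 0xF74B49

0111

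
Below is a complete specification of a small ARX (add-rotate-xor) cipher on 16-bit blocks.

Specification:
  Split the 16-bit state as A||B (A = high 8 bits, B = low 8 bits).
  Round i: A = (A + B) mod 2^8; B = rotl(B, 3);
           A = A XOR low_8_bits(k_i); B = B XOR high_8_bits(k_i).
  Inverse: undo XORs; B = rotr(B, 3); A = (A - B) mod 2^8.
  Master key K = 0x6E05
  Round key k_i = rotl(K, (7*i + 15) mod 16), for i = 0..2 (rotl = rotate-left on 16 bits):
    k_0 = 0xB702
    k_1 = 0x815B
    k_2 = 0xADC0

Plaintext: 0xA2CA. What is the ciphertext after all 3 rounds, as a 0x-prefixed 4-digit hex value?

s_0 = plaintext = 0xA2CA
s_1 = Round(s_0, k_0) = 0x6EE1
s_2 = Round(s_1, k_1) = 0x148E
s_3 = Round(s_2, k_2) = 0x62D9

0x62D9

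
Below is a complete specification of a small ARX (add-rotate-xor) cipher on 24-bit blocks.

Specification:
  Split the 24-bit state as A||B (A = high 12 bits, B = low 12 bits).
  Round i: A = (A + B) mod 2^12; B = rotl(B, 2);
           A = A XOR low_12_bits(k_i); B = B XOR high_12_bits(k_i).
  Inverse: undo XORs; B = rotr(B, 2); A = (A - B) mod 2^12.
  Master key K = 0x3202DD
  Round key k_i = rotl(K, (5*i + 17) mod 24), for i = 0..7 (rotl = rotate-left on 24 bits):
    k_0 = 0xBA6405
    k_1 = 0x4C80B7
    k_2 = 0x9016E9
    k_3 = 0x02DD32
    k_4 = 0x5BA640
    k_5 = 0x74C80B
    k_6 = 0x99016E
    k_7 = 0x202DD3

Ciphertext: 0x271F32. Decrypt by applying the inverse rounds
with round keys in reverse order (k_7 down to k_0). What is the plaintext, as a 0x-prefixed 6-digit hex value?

s_0 = ciphertext = 0x271F32
s_1 = InvRound(s_0, k_7) = 0xC5634C
s_2 = InvRound(s_1, k_6) = 0xA812B7
s_3 = InvRound(s_2, k_5) = 0x50CD7E
s_4 = InvRound(s_3, k_4) = 0x11B231
s_5 = InvRound(s_4, k_3) = 0xBA2087
s_6 = InvRound(s_5, k_2) = 0x2EAA61
s_7 = InvRound(s_6, k_1) = 0xAB37AA
s_8 = InvRound(s_7, k_0) = 0xBB3303

0xBB3303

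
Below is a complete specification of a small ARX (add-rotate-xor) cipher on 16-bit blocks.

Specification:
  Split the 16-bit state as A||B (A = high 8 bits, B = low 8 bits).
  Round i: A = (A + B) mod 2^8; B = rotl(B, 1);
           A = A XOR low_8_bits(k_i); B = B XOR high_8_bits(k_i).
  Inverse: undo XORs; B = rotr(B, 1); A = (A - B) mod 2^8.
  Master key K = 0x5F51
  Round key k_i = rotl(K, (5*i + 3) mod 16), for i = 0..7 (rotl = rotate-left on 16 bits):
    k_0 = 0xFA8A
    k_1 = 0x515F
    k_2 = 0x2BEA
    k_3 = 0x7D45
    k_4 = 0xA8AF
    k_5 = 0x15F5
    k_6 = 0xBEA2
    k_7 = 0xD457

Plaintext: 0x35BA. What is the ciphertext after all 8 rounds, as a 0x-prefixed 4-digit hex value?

0x2899

s_0 = plaintext = 0x35BA
s_1 = Round(s_0, k_0) = 0x658F
s_2 = Round(s_1, k_1) = 0xAB4E
s_3 = Round(s_2, k_2) = 0x13B7
s_4 = Round(s_3, k_3) = 0x8F12
s_5 = Round(s_4, k_4) = 0x0E8C
s_6 = Round(s_5, k_5) = 0x6F0C
s_7 = Round(s_6, k_6) = 0xD9A6
s_8 = Round(s_7, k_7) = 0x2899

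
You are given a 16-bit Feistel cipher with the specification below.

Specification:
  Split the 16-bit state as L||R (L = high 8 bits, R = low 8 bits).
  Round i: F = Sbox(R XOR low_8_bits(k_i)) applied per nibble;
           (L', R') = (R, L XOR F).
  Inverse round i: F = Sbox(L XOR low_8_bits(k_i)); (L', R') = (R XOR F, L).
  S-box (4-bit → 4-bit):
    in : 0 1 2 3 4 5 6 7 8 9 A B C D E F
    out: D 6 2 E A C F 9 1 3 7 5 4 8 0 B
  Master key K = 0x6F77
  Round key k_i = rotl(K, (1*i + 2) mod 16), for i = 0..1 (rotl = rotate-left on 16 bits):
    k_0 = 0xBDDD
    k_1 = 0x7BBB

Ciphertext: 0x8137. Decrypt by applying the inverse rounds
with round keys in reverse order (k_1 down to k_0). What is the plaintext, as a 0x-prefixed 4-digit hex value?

s_0 = ciphertext = 0x8137
s_1 = InvRound(s_0, k_1) = 0xD081
s_2 = InvRound(s_1, k_0) = 0x59D0

0x59D0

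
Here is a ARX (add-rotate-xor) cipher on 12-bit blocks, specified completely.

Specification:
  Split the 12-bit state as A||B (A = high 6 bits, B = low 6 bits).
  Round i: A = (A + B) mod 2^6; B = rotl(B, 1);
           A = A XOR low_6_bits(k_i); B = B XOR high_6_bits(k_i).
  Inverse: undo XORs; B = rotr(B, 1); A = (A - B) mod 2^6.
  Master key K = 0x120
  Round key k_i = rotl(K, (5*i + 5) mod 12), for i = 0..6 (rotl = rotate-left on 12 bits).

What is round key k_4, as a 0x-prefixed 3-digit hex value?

0x240

K = 0x120
k_0 = rotl(K, (5*0+5) mod 12) = rotl(K, 5) = 0x402
k_1 = rotl(K, (5*1+5) mod 12) = rotl(K, 10) = 0x048
k_2 = rotl(K, (5*2+5) mod 12) = rotl(K, 3) = 0x900
k_3 = rotl(K, (5*3+5) mod 12) = rotl(K, 8) = 0x012
k_4 = rotl(K, (5*4+5) mod 12) = rotl(K, 1) = 0x240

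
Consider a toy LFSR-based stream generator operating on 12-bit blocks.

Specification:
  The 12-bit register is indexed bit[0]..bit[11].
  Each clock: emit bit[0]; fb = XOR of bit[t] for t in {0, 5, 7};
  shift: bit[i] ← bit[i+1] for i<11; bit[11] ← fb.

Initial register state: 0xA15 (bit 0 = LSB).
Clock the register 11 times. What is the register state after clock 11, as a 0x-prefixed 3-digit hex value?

0x9E3

reg_0 = 0xA15
clock 1: out=1, reg = 0xD0A
clock 2: out=0, reg = 0x685
clock 3: out=1, reg = 0x342
clock 4: out=0, reg = 0x1A1
clock 5: out=1, reg = 0x8D0
clock 6: out=0, reg = 0xC68
clock 7: out=0, reg = 0xE34
clock 8: out=0, reg = 0xF1A
clock 9: out=0, reg = 0x78D
clock 10: out=1, reg = 0x3C6
clock 11: out=0, reg = 0x9E3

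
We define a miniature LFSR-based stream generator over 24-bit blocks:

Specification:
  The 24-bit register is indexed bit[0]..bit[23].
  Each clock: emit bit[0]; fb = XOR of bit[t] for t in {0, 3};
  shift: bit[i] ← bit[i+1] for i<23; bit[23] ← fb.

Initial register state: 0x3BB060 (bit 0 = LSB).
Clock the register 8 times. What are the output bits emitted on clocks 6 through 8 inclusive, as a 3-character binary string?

reg_0 = 0x3BB060
clock 1: out=0, reg = 0x1DD830
clock 2: out=0, reg = 0x0EEC18
clock 3: out=0, reg = 0x87760C
clock 4: out=0, reg = 0xC3BB06
clock 5: out=0, reg = 0x61DD83
clock 6: out=1, reg = 0xB0EEC1
clock 7: out=1, reg = 0xD87760
clock 8: out=0, reg = 0x6C3BB0

110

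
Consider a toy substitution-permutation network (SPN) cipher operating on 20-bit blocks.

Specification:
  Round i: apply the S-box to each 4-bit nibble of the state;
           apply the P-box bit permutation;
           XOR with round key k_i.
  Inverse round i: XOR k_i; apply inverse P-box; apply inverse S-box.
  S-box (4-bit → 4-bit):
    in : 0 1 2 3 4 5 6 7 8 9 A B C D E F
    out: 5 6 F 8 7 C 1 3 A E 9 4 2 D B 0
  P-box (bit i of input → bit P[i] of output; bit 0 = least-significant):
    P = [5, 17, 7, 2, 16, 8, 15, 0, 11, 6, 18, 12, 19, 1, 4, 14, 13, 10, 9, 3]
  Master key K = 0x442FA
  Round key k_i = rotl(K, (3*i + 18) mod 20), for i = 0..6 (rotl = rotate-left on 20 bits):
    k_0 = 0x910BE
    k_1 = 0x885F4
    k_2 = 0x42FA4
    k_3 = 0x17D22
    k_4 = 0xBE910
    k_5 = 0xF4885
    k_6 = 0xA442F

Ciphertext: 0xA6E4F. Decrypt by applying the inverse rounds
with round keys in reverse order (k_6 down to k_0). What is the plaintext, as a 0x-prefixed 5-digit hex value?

0x73B0E

s_0 = ciphertext = 0xA6E4F
s_1 = InvRound(s_0, k_6) = 0x0F7F6
s_2 = InvRound(s_1, k_5) = 0x44227
s_3 = InvRound(s_2, k_4) = 0x0402E
s_4 = InvRound(s_3, k_3) = 0xEFA73
s_5 = InvRound(s_4, k_2) = 0xC2899
s_6 = InvRound(s_5, k_1) = 0xEF49A
s_7 = InvRound(s_6, k_0) = 0x73B0E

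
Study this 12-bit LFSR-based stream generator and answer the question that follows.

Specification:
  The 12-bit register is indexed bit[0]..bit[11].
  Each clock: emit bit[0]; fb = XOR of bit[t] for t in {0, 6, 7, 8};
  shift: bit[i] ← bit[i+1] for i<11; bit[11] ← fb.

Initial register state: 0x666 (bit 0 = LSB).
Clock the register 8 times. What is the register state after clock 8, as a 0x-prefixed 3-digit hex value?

0xC56

reg_0 = 0x666
clock 1: out=0, reg = 0xB33
clock 2: out=1, reg = 0x599
clock 3: out=1, reg = 0xACC
clock 4: out=0, reg = 0x566
clock 5: out=0, reg = 0x2B3
clock 6: out=1, reg = 0x159
clock 7: out=1, reg = 0x8AC
clock 8: out=0, reg = 0xC56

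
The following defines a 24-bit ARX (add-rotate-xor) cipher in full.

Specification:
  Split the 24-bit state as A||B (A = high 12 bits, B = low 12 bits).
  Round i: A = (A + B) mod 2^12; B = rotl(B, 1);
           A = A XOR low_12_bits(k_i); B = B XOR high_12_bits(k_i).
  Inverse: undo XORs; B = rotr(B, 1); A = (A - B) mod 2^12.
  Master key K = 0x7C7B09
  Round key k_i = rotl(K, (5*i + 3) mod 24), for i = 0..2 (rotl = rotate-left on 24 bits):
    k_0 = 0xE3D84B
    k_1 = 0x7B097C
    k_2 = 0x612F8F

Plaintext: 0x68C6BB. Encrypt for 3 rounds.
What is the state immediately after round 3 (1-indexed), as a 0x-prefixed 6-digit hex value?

s_0 = plaintext = 0x68C6BB
s_1 = Round(s_0, k_0) = 0x50C34B
s_2 = Round(s_1, k_1) = 0x12B126
s_3 = Round(s_2, k_2) = 0xDDE45E

0xDDE45E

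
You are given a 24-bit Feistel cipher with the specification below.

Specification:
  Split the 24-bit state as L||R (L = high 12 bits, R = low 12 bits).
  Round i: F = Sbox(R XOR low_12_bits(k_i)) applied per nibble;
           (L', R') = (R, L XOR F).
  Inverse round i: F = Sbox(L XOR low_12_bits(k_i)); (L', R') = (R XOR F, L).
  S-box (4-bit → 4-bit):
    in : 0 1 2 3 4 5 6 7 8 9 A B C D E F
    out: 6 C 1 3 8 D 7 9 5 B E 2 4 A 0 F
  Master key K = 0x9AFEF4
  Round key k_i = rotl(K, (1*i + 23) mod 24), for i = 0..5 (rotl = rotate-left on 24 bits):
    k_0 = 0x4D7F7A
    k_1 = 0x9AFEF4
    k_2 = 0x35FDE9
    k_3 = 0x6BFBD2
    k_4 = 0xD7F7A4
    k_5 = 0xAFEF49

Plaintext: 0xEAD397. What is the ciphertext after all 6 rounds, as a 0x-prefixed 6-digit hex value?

s_0 = plaintext = 0xEAD397
s_1 = Round(s_0, k_0) = 0x397AA7
s_2 = Round(s_1, k_1) = 0xAA7B44
s_3 = Round(s_2, k_2) = 0xB44D4D
s_4 = Round(s_3, k_3) = 0xD4DCFB
s_5 = Round(s_4, k_4) = 0xCFBF92
s_6 = Round(s_5, k_5) = 0xF92A59

0xF92A59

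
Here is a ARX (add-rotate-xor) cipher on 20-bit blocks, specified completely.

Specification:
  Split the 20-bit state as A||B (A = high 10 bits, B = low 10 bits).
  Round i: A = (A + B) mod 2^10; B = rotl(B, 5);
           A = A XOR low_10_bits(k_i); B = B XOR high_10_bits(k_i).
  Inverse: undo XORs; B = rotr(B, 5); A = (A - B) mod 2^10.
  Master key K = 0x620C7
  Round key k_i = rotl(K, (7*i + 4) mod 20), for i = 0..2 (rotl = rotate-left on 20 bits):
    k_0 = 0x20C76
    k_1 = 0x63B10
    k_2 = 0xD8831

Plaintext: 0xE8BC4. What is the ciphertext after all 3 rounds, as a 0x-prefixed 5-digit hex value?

0x96AB3

s_0 = plaintext = 0xE8BC4
s_1 = Round(s_0, k_0) = 0xC401D
s_2 = Round(s_1, k_1) = 0x0F62E
s_3 = Round(s_2, k_2) = 0x96AB3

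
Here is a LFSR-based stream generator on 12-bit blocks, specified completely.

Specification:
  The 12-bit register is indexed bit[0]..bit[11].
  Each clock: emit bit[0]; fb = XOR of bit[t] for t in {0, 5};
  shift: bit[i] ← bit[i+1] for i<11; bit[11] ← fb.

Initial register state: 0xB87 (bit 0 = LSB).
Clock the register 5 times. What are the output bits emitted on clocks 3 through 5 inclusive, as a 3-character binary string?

100

reg_0 = 0xB87
clock 1: out=1, reg = 0xDC3
clock 2: out=1, reg = 0xEE1
clock 3: out=1, reg = 0x770
clock 4: out=0, reg = 0xBB8
clock 5: out=0, reg = 0xDDC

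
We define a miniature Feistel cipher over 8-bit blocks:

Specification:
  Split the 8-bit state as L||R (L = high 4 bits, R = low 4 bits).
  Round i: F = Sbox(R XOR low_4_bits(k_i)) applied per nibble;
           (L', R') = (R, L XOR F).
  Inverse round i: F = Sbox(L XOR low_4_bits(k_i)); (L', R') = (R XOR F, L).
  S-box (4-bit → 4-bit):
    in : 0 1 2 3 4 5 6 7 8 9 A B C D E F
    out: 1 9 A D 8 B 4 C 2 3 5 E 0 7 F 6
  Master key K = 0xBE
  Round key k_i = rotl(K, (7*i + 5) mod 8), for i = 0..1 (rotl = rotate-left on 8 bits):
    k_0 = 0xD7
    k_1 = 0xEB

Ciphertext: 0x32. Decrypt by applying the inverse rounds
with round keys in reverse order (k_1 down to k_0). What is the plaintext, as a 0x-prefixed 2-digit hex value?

0xF0

s_0 = ciphertext = 0x32
s_1 = InvRound(s_0, k_1) = 0x03
s_2 = InvRound(s_1, k_0) = 0xF0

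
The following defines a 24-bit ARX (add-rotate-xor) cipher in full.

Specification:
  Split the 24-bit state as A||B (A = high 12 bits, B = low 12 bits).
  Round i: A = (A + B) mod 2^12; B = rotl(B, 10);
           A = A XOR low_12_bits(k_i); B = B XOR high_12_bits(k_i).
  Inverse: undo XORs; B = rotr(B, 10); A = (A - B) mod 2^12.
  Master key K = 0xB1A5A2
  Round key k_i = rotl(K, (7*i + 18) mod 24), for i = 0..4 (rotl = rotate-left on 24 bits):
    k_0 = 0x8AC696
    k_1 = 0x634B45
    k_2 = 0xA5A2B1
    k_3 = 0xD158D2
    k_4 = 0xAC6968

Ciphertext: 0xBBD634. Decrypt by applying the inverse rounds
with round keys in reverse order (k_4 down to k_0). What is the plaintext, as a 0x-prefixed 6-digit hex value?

s_0 = ciphertext = 0xBBD634
s_1 = InvRound(s_0, k_4) = 0xF0A3CB
s_2 = InvRound(s_1, k_3) = 0xC5DB7B
s_3 = InvRound(s_2, k_2) = 0xA68484
s_4 = InvRound(s_3, k_1) = 0x66DAC0
s_5 = InvRound(s_4, k_0) = 0x74B9B0

0x74B9B0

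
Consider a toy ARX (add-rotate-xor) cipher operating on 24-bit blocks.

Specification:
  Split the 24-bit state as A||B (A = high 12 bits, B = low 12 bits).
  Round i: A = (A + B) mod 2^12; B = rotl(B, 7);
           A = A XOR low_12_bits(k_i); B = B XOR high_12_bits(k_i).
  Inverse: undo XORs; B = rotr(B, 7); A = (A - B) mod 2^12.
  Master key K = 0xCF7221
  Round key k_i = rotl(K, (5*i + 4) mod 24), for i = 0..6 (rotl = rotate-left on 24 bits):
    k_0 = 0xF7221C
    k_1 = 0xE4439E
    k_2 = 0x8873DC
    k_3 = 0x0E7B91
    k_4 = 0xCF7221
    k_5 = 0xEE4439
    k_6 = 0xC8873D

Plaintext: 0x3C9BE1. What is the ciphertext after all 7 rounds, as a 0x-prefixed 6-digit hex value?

s_0 = plaintext = 0x3C9BE1
s_1 = Round(s_0, k_0) = 0xDB6FAD
s_2 = Round(s_1, k_1) = 0xEFD8B9
s_3 = Round(s_2, k_2) = 0x46A442
s_4 = Round(s_3, k_3) = 0x33D1C5
s_5 = Round(s_4, k_4) = 0x723E79
s_6 = Round(s_5, k_5) = 0x1A5217
s_7 = Round(s_6, k_6) = 0x481718

0x481718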